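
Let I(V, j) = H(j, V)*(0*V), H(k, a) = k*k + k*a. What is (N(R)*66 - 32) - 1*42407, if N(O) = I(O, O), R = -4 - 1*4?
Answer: -42439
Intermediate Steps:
H(k, a) = k² + a*k
R = -8 (R = -4 - 4 = -8)
I(V, j) = 0 (I(V, j) = (j*(V + j))*(0*V) = (j*(V + j))*0 = 0)
N(O) = 0
(N(R)*66 - 32) - 1*42407 = (0*66 - 32) - 1*42407 = (0 - 32) - 42407 = -32 - 42407 = -42439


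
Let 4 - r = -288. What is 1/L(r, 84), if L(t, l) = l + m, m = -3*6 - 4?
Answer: 1/62 ≈ 0.016129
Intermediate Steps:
m = -22 (m = -18 - 4 = -22)
r = 292 (r = 4 - 1*(-288) = 4 + 288 = 292)
L(t, l) = -22 + l (L(t, l) = l - 22 = -22 + l)
1/L(r, 84) = 1/(-22 + 84) = 1/62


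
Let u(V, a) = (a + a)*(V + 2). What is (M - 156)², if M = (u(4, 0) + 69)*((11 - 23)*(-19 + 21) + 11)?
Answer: 1108809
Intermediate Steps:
u(V, a) = 2*a*(2 + V) (u(V, a) = (2*a)*(2 + V) = 2*a*(2 + V))
M = -897 (M = (2*0*(2 + 4) + 69)*((11 - 23)*(-19 + 21) + 11) = (2*0*6 + 69)*(-12*2 + 11) = (0 + 69)*(-24 + 11) = 69*(-13) = -897)
(M - 156)² = (-897 - 156)² = (-1053)² = 1108809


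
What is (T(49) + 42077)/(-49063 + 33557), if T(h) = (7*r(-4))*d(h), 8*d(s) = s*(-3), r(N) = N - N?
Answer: -42077/15506 ≈ -2.7136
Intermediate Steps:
r(N) = 0
d(s) = -3*s/8 (d(s) = (s*(-3))/8 = (-3*s)/8 = -3*s/8)
T(h) = 0 (T(h) = (7*0)*(-3*h/8) = 0*(-3*h/8) = 0)
(T(49) + 42077)/(-49063 + 33557) = (0 + 42077)/(-49063 + 33557) = 42077/(-15506) = 42077*(-1/15506) = -42077/15506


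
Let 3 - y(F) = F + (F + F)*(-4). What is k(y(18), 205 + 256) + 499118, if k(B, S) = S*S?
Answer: 711639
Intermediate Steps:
y(F) = 3 + 7*F (y(F) = 3 - (F + (F + F)*(-4)) = 3 - (F + (2*F)*(-4)) = 3 - (F - 8*F) = 3 - (-7)*F = 3 + 7*F)
k(B, S) = S**2
k(y(18), 205 + 256) + 499118 = (205 + 256)**2 + 499118 = 461**2 + 499118 = 212521 + 499118 = 711639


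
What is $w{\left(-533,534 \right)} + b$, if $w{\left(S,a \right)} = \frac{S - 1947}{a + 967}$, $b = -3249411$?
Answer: $- \frac{4877368391}{1501} \approx -3.2494 \cdot 10^{6}$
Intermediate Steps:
$w{\left(S,a \right)} = \frac{-1947 + S}{967 + a}$
$w{\left(-533,534 \right)} + b = \frac{-1947 - 533}{967 + 534} - 3249411 = \frac{1}{1501} \left(-2480\right) - 3249411 = - \frac{2480}{1501} - 3249411 = - \frac{4877368391}{1501}$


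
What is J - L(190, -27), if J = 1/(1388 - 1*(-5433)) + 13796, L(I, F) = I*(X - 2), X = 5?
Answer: 90214547/6821 ≈ 13226.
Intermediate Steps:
L(I, F) = 3*I (L(I, F) = I*(5 - 2) = I*3 = 3*I)
J = 94102517/6821 (J = 1/(1388 + 5433) + 13796 = 1/6821 + 13796 = 94102517/6821 ≈ 13796.)
J - L(190, -27) = 94102517/6821 - 3*190 = 94102517/6821 - 1*570 = 94102517/6821 - 570 = 90214547/6821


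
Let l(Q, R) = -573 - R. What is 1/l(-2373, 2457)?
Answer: -1/3030 ≈ -0.00033003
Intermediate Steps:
1/l(-2373, 2457) = 1/(-573 - 1*2457) = 1/(-573 - 2457) = 1/(-3030) = -1/3030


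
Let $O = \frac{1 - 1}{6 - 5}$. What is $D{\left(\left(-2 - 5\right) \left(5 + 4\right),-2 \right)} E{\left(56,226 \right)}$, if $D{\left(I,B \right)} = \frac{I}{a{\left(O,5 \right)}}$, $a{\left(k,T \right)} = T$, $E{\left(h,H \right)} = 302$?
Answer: $- \frac{19026}{5} \approx -3805.2$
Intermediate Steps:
$O = 0$ ($O = \frac{0}{1} = 0 \cdot 1 = 0$)
$D{\left(I,B \right)} = \frac{I}{5}$
$D{\left(\left(-2 - 5\right) \left(5 + 4\right),-2 \right)} E{\left(56,226 \right)} = \frac{\left(-2 - 5\right) \left(5 + 4\right)}{5} \cdot 302 = \frac{\left(-7\right) 9}{5} \cdot 302 = \frac{1}{5} \left(-63\right) 302 = \left(- \frac{63}{5}\right) 302 = - \frac{19026}{5}$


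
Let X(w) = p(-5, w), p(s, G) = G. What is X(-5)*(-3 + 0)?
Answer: 15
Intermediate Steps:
X(w) = w
X(-5)*(-3 + 0) = -5*(-3 + 0) = -5*(-3) = 15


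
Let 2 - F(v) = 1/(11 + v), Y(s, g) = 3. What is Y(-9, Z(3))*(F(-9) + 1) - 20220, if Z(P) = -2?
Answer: -40425/2 ≈ -20213.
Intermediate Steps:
F(v) = 2 - 1/(11 + v)
Y(-9, Z(3))*(F(-9) + 1) - 20220 = 3*((21 + 2*(-9))/(11 - 9) + 1) - 20220 = 3*((21 - 18)/2 + 1) - 20220 = 3*((½)*3 + 1) - 20220 = 3*(3/2 + 1) - 20220 = 3*(5/2) - 20220 = 15/2 - 20220 = -40425/2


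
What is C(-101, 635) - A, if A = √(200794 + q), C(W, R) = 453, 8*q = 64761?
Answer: 453 - √3342226/4 ≈ -4.0439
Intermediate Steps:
q = 64761/8 (q = (⅛)*64761 = 64761/8 ≈ 8095.1)
A = √3342226/4 (A = √(200794 + 64761/8) = √(1671113/8) = √3342226/4 ≈ 457.04)
C(-101, 635) - A = 453 - √3342226/4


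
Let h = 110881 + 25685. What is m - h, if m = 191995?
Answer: 55429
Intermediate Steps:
h = 136566
m - h = 191995 - 1*136566 = 191995 - 136566 = 55429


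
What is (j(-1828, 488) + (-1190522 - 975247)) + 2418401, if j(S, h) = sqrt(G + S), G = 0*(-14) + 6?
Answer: 252632 + I*sqrt(1822) ≈ 2.5263e+5 + 42.685*I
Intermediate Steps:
G = 6 (G = 0 + 6 = 6)
j(S, h) = sqrt(6 + S)
(j(-1828, 488) + (-1190522 - 975247)) + 2418401 = (sqrt(6 - 1828) + (-1190522 - 975247)) + 2418401 = (sqrt(-1822) - 2165769) + 2418401 = (I*sqrt(1822) - 2165769) + 2418401 = (-2165769 + I*sqrt(1822)) + 2418401 = 252632 + I*sqrt(1822)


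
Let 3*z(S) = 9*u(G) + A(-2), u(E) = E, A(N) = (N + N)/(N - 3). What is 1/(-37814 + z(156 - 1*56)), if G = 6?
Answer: -15/566936 ≈ -2.6458e-5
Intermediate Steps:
A(N) = 2*N/(-3 + N) (A(N) = (2*N)/(-3 + N) = 2*N/(-3 + N))
z(S) = 274/15 (z(S) = (9*6 + 2*(-2)/(-3 - 2))/3 = (54 + 2*(-2)/(-5))/3 = (54 + 2*(-2)*(-⅕))/3 = (54 + ⅘)/3 = (⅓)*(274/5) = 274/15)
1/(-37814 + z(156 - 1*56)) = 1/(-37814 + 274/15) = 1/(-566936/15) = -15/566936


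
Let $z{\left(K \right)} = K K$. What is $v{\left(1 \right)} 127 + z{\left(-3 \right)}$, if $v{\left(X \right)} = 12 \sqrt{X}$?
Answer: $1533$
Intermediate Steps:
$z{\left(K \right)} = K^{2}$
$v{\left(1 \right)} 127 + z{\left(-3 \right)} = 12 \sqrt{1} \cdot 127 + \left(-3\right)^{2} = 12 \cdot 1 \cdot 127 + 9 = 12 \cdot 127 + 9 = 1524 + 9 = 1533$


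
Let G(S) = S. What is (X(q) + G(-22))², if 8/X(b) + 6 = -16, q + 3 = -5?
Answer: 60516/121 ≈ 500.13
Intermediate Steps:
q = -8 (q = -3 - 5 = -8)
X(b) = -4/11 (X(b) = 8/(-6 - 16) = 8/(-22) = 8*(-1/22) = -4/11)
(X(q) + G(-22))² = (-4/11 - 22)² = (-246/11)² = 60516/121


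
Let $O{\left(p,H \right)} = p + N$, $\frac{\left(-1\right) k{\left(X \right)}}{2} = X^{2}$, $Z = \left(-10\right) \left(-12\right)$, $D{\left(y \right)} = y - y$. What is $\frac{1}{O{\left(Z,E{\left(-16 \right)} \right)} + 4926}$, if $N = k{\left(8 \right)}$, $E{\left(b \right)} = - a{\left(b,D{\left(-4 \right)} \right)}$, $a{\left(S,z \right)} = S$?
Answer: $\frac{1}{4918} \approx 0.00020333$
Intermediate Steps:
$D{\left(y \right)} = 0$
$Z = 120$
$E{\left(b \right)} = - b$
$k{\left(X \right)} = - 2 X^{2}$
$N = -128$ ($N = - 2 \cdot 8^{2} = \left(-2\right) 64 = -128$)
$O{\left(p,H \right)} = -128 + p$ ($O{\left(p,H \right)} = p - 128 = -128 + p$)
$\frac{1}{O{\left(Z,E{\left(-16 \right)} \right)} + 4926} = \frac{1}{\left(-128 + 120\right) + 4926} = \frac{1}{-8 + 4926} = \frac{1}{4918}$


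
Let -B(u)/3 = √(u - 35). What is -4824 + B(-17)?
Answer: -4824 - 6*I*√13 ≈ -4824.0 - 21.633*I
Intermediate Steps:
B(u) = -3*√(-35 + u) (B(u) = -3*√(u - 35) = -3*√(-35 + u))
-4824 + B(-17) = -4824 - 3*√(-35 - 17) = -4824 - 6*I*√13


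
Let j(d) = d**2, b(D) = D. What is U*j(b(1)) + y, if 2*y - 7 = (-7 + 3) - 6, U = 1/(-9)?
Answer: -29/18 ≈ -1.6111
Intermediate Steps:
U = -1/9 ≈ -0.11111
y = -3/2 (y = 7/2 + ((-7 + 3) - 6)/2 = 7/2 + (-4 - 6)/2 = 7/2 + (1/2)*(-10) = 7/2 - 5 = -3/2 ≈ -1.5000)
U*j(b(1)) + y = -1/9*1**2 - 3/2 = -1/9*1 - 3/2 = -1/9 - 3/2 = -29/18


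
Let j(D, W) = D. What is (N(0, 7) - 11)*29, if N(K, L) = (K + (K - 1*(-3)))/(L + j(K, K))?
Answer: -2146/7 ≈ -306.57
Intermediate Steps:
N(K, L) = (3 + 2*K)/(K + L) (N(K, L) = (K + (K - 1*(-3)))/(L + K) = (K + (K + 3))/(K + L) = (K + (3 + K))/(K + L) = (3 + 2*K)/(K + L))
(N(0, 7) - 11)*29 = ((3 + 2*0)/(0 + 7) - 11)*29 = ((3 + 0)/7 - 11)*29 = ((⅐)*3 - 11)*29 = (3/7 - 11)*29 = -74/7*29 = -2146/7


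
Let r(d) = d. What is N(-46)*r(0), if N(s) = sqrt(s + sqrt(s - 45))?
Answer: 0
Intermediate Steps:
N(s) = sqrt(s + sqrt(-45 + s))
N(-46)*r(0) = sqrt(-46 + sqrt(-45 - 46))*0 = sqrt(-46 + sqrt(-91))*0 = sqrt(-46 + I*sqrt(91))*0 = 0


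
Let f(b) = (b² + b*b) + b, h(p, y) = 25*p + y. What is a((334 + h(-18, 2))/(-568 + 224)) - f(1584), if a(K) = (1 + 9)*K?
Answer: -431693571/86 ≈ -5.0197e+6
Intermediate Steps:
h(p, y) = y + 25*p
a(K) = 10*K
f(b) = b + 2*b² (f(b) = (b² + b²) + b = 2*b² + b = b + 2*b²)
a((334 + h(-18, 2))/(-568 + 224)) - f(1584) = 10*((334 + (2 + 25*(-18)))/(-568 + 224)) - 1584*(1 + 2*1584) = 10*((334 + (2 - 450))/(-344)) - 1584*(1 + 3168) = 10*((334 - 448)*(-1/344)) - 1584*3169 = 10*(-114*(-1/344)) - 1*5019696 = 10*(57/172) - 5019696 = 285/86 - 5019696 = -431693571/86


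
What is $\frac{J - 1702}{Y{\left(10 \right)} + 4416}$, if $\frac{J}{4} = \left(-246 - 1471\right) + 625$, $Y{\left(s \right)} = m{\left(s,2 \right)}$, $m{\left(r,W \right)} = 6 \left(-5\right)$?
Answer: $- \frac{3035}{2193} \approx -1.3839$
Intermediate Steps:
$m{\left(r,W \right)} = -30$
$Y{\left(s \right)} = -30$
$J = -4368$ ($J = 4 \left(\left(-246 - 1471\right) + 625\right) = 4 \left(-1717 + 625\right) = 4 \left(-1092\right) = -4368$)
$\frac{J - 1702}{Y{\left(10 \right)} + 4416} = \frac{-4368 - 1702}{-30 + 4416} = - \frac{6070}{4386} = \left(-6070\right) \frac{1}{4386} = - \frac{3035}{2193}$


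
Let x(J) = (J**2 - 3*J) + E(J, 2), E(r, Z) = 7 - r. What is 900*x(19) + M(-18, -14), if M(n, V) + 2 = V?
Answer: 262784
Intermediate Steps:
M(n, V) = -2 + V
x(J) = 7 + J**2 - 4*J (x(J) = (J**2 - 3*J) + (7 - J) = 7 + J**2 - 4*J)
900*x(19) + M(-18, -14) = 900*(7 + 19**2 - 4*19) + (-2 - 14) = 900*(7 + 361 - 76) - 16 = 900*292 - 16 = 262800 - 16 = 262784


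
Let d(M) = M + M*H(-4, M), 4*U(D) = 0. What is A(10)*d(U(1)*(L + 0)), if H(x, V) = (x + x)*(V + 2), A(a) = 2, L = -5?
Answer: 0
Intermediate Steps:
U(D) = 0 (U(D) = (1/4)*0 = 0)
H(x, V) = 2*x*(2 + V) (H(x, V) = (2*x)*(2 + V) = 2*x*(2 + V))
d(M) = M + M*(-16 - 8*M) (d(M) = M + M*(2*(-4)*(2 + M)) = M + M*(-16 - 8*M))
A(10)*d(U(1)*(L + 0)) = 2*(-0*(-5 + 0)*(15 + 8*(0*(-5 + 0)))) = 2*(-0*(-5)*(15 + 8*(0*(-5)))) = 2*(-1*0*(15 + 8*0)) = 2*(-1*0*(15 + 0)) = 2*(-1*0*15) = 2*0 = 0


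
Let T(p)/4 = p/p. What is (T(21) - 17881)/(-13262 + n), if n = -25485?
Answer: 17877/38747 ≈ 0.46138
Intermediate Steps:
T(p) = 4 (T(p) = 4*(p/p) = 4*1 = 4)
(T(21) - 17881)/(-13262 + n) = (4 - 17881)/(-13262 - 25485) = -17877/(-38747) = -17877*(-1/38747) = 17877/38747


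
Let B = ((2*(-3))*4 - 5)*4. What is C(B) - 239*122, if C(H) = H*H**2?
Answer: -1590054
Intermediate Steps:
B = -116 (B = (-6*4 - 5)*4 = (-24 - 5)*4 = -29*4 = -116)
C(H) = H**3
C(B) - 239*122 = (-116)**3 - 239*122 = -1560896 - 29158 = -1590054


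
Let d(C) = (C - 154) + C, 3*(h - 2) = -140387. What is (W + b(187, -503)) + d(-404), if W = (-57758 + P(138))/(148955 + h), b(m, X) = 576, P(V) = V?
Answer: -29618921/76621 ≈ -386.56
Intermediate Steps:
h = -140381/3 (h = 2 + (1/3)*(-140387) = 2 - 140387/3 = -140381/3 ≈ -46794.)
d(C) = -154 + 2*C (d(C) = (-154 + C) + C = -154 + 2*C)
W = -43215/76621 (W = (-57758 + 138)/(148955 - 140381/3) = -57620/306484/3 = -57620*3/306484 = -43215/76621 ≈ -0.56401)
(W + b(187, -503)) + d(-404) = (-43215/76621 + 576) + (-154 + 2*(-404)) = 44090481/76621 + (-154 - 808) = 44090481/76621 - 962 = -29618921/76621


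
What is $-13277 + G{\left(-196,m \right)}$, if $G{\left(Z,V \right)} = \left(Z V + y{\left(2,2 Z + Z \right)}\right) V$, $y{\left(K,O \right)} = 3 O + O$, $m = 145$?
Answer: $-4475217$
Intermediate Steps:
$y{\left(K,O \right)} = 4 O$
$G{\left(Z,V \right)} = V \left(12 Z + V Z\right)$ ($G{\left(Z,V \right)} = \left(Z V + 4 \left(2 Z + Z\right)\right) V = \left(V Z + 4 \cdot 3 Z\right) V = \left(V Z + 12 Z\right) V = \left(12 Z + V Z\right) V = V \left(12 Z + V Z\right)$)
$-13277 + G{\left(-196,m \right)} = -13277 + 145 \left(-196\right) \left(12 + 145\right) = -13277 + 145 \left(-196\right) 157 = -13277 - 4461940 = -4475217$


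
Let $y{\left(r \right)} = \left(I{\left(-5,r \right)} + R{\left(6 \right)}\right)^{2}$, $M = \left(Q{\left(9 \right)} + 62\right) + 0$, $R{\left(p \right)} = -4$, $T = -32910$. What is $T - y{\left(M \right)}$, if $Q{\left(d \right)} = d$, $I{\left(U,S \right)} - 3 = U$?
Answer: $-32946$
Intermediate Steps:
$I{\left(U,S \right)} = 3 + U$
$M = 71$ ($M = \left(9 + 62\right) + 0 = 71 + 0 = 71$)
$y{\left(r \right)} = 36$ ($y{\left(r \right)} = \left(\left(3 - 5\right) - 4\right)^{2} = \left(-2 - 4\right)^{2} = \left(-6\right)^{2} = 36$)
$T - y{\left(M \right)} = -32910 - 36 = -32946$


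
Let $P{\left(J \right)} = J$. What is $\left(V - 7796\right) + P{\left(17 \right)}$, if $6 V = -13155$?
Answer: $- \frac{19943}{2} \approx -9971.5$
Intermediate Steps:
$V = - \frac{4385}{2}$ ($V = \frac{1}{6} \left(-13155\right) = - \frac{4385}{2} \approx -2192.5$)
$\left(V - 7796\right) + P{\left(17 \right)} = \left(- \frac{4385}{2} - 7796\right) + 17 = - \frac{19977}{2} + 17 = - \frac{19943}{2}$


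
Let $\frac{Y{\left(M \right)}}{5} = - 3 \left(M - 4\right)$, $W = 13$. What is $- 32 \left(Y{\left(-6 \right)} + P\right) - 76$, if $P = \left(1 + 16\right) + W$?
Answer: $-5836$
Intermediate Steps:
$P = 30$ ($P = \left(1 + 16\right) + 13 = 17 + 13 = 30$)
$Y{\left(M \right)} = 60 - 15 M$ ($Y{\left(M \right)} = 5 \left(- 3 \left(M - 4\right)\right) = 5 \left(- 3 \left(-4 + M\right)\right) = 5 \left(12 - 3 M\right) = 60 - 15 M$)
$- 32 \left(Y{\left(-6 \right)} + P\right) - 76 = - 32 \left(\left(60 - -90\right) + 30\right) - 76 = - 32 \left(\left(60 + 90\right) + 30\right) - 76 = - 32 \left(150 + 30\right) - 76 = \left(-32\right) 180 - 76 = -5760 - 76 = -5836$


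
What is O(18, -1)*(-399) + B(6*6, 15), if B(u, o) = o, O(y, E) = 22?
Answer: -8763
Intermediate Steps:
O(18, -1)*(-399) + B(6*6, 15) = 22*(-399) + 15 = -8778 + 15 = -8763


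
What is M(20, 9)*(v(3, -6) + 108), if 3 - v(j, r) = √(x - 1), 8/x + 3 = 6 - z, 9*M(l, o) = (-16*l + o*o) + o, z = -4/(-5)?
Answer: -8510/3 + 230*√319/99 ≈ -2795.2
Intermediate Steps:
z = ⅘ (z = -4*(-⅕) = ⅘ ≈ 0.80000)
M(l, o) = -16*l/9 + o/9 + o²/9 (M(l, o) = ((-16*l + o*o) + o)/9 = ((-16*l + o²) + o)/9 = ((o² - 16*l) + o)/9 = (o + o² - 16*l)/9 = -16*l/9 + o/9 + o²/9)
x = 40/11 (x = 8/(-3 + (6 - 1*⅘)) = 8/(-3 + (6 - ⅘)) = 8/(-3 + 26/5) = 8/(11/5) = 8*(5/11) = 40/11 ≈ 3.6364)
v(j, r) = 3 - √319/11 (v(j, r) = 3 - √(40/11 - 1) = 3 - √(29/11) = 3 - √319/11)
M(20, 9)*(v(3, -6) + 108) = (-16/9*20 + (⅑)*9 + (⅑)*9²)*((3 - √319/11) + 108) = (-320/9 + 1 + (⅑)*81)*(111 - √319/11) = (-320/9 + 1 + 9)*(111 - √319/11) = -230*(111 - √319/11)/9 = -8510/3 + 230*√319/99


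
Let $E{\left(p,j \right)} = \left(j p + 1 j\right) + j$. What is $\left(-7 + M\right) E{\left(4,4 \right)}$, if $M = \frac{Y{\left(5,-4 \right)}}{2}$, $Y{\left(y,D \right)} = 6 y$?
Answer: $192$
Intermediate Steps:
$E{\left(p,j \right)} = 2 j + j p$ ($E{\left(p,j \right)} = \left(j p + j\right) + j = \left(j + j p\right) + j = 2 j + j p$)
$M = 15$ ($M = \frac{6 \cdot 5}{2} = 30 \cdot \frac{1}{2} = 15$)
$\left(-7 + M\right) E{\left(4,4 \right)} = \left(-7 + 15\right) 4 \left(2 + 4\right) = 8 \cdot 4 \cdot 6 = 8 \cdot 24 = 192$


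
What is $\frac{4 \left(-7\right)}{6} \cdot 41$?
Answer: $- \frac{574}{3} \approx -191.33$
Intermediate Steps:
$\frac{4 \left(-7\right)}{6} \cdot 41 = \left(-28\right) \frac{1}{6} \cdot 41 = \left(- \frac{14}{3}\right) 41 = - \frac{574}{3}$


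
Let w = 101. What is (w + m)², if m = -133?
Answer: 1024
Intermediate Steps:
(w + m)² = (101 - 133)² = (-32)² = 1024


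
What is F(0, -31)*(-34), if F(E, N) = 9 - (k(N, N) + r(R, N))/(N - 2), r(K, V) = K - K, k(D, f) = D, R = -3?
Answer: -9044/33 ≈ -274.06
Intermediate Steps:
r(K, V) = 0
F(E, N) = 9 - N/(-2 + N) (F(E, N) = 9 - (N + 0)/(N - 2) = 9 - N/(-2 + N))
F(0, -31)*(-34) = (2*(-9 + 4*(-31))/(-2 - 31))*(-34) = (2*(-9 - 124)/(-33))*(-34) = (2*(-1/33)*(-133))*(-34) = (266/33)*(-34) = -9044/33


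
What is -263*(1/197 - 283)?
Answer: 14662250/197 ≈ 74428.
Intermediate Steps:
-263*(1/197 - 283) = -263*(-55750/197) = 14662250/197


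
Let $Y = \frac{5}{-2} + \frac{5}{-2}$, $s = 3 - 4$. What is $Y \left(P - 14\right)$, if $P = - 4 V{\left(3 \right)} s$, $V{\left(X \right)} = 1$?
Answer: $50$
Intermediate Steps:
$s = -1$
$Y = -5$ ($Y = 5 \left(- \frac{1}{2}\right) + 5 \left(- \frac{1}{2}\right) = - \frac{5}{2} - \frac{5}{2} = -5$)
$P = 4$ ($P = - 4 \cdot 1 \left(-1\right) = \left(-4\right) \left(-1\right) = 4$)
$Y \left(P - 14\right) = - 5 \left(4 - 14\right) = \left(-5\right) \left(-10\right) = 50$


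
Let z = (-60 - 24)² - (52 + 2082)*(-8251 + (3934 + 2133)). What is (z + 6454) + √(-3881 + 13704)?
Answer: 4674166 + √9823 ≈ 4.6743e+6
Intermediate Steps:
z = 4667712 (z = (-84)² - 2134*(-8251 + 6067) = 7056 - 2134*(-2184) = 7056 - 1*(-4660656) = 7056 + 4660656 = 4667712)
(z + 6454) + √(-3881 + 13704) = (4667712 + 6454) + √(-3881 + 13704) = 4674166 + √9823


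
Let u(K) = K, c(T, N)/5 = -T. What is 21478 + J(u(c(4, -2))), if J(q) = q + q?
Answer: 21438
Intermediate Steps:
c(T, N) = -5*T (c(T, N) = 5*(-T) = -5*T)
J(q) = 2*q
21478 + J(u(c(4, -2))) = 21478 + 2*(-5*4) = 21478 + 2*(-20) = 21478 - 40 = 21438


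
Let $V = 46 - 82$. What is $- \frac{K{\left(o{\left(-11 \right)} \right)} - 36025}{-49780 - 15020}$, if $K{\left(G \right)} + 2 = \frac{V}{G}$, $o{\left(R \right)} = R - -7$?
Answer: $- \frac{667}{1200} \approx -0.55583$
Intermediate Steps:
$o{\left(R \right)} = 7 + R$ ($o{\left(R \right)} = R + 7 = 7 + R$)
$V = -36$ ($V = 46 - 82 = -36$)
$K{\left(G \right)} = -2 - \frac{36}{G}$
$- \frac{K{\left(o{\left(-11 \right)} \right)} - 36025}{-49780 - 15020} = - \frac{\left(-2 - \frac{36}{7 - 11}\right) - 36025}{-49780 - 15020} = - \frac{\left(-2 - \frac{36}{-4}\right) - 36025}{-64800} = - \frac{\left(\left(-2 - -9\right) - 36025\right) \left(-1\right)}{64800} = - \frac{\left(\left(-2 + 9\right) - 36025\right) \left(-1\right)}{64800} = - \frac{\left(7 - 36025\right) \left(-1\right)}{64800} = - \frac{\left(-36018\right) \left(-1\right)}{64800} = \left(-1\right) \frac{667}{1200} = - \frac{667}{1200}$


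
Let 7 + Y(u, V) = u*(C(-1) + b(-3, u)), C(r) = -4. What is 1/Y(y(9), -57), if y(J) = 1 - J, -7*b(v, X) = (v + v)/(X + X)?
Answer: 7/178 ≈ 0.039326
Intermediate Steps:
b(v, X) = -v/(7*X) (b(v, X) = -(v + v)/(7*(X + X)) = -2*v/(7*(2*X)) = -2*v*1/(2*X)/7 = -v/(7*X))
Y(u, V) = -7 + u*(-4 + 3/(7*u)) (Y(u, V) = -7 + u*(-4 - ⅐*(-3)/u) = -7 + u*(-4 + 3/(7*u)))
1/Y(y(9), -57) = 1/(-46/7 - 4*(1 - 1*9)) = 1/(-46/7 - 4*(1 - 9)) = 1/(-46/7 - 4*(-8)) = 1/(-46/7 + 32) = 1/(178/7) = 7/178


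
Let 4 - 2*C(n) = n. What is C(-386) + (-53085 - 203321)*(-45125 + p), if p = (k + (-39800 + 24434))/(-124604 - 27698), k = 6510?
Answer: 881090374916927/76151 ≈ 1.1570e+10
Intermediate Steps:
C(n) = 2 - n/2
p = 4428/76151 (p = (6510 + (-39800 + 24434))/(-124604 - 27698) = (6510 - 15366)/(-152302) = -8856*(-1/152302) = 4428/76151 ≈ 0.058148)
C(-386) + (-53085 - 203321)*(-45125 + p) = (2 - 1/2*(-386)) + (-53085 - 203321)*(-45125 + 4428/76151) = (2 + 193) - 256406*(-3436309447/76151) = 195 + 881090360067482/76151 = 881090374916927/76151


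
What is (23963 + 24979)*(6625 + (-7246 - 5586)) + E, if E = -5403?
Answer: -303788397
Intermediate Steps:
(23963 + 24979)*(6625 + (-7246 - 5586)) + E = (23963 + 24979)*(6625 + (-7246 - 5586)) - 5403 = 48942*(6625 - 12832) - 5403 = 48942*(-6207) - 5403 = -303782994 - 5403 = -303788397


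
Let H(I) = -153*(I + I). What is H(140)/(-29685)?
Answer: 2856/1979 ≈ 1.4432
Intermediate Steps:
H(I) = -306*I
H(140)/(-29685) = -306*140/(-29685) = -42840*(-1/29685) = 2856/1979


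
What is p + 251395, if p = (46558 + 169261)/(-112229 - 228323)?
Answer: 85612854221/340552 ≈ 2.5139e+5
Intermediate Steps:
p = -215819/340552 (p = 215819/(-340552) = 215819*(-1/340552) = -215819/340552 ≈ -0.63373)
p + 251395 = -215819/340552 + 251395 = 85612854221/340552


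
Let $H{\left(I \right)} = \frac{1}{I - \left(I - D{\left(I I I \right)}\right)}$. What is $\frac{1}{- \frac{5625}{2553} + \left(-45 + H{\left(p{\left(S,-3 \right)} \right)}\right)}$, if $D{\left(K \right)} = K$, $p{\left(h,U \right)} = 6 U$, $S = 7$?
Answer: $- \frac{4963032}{234272291} \approx -0.021185$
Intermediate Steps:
$H{\left(I \right)} = \frac{1}{I^{3}}$ ($H{\left(I \right)} = \frac{1}{I + \left(I I I - I\right)} = \frac{1}{I - \left(I - I^{2} I\right)} = \frac{1}{I + \left(I^{3} - I\right)} = \frac{1}{I^{3}}$)
$\frac{1}{- \frac{5625}{2553} + \left(-45 + H{\left(p{\left(S,-3 \right)} \right)}\right)} = \frac{1}{- \frac{5625}{2553} - \left(45 - \frac{1}{-5832}\right)} = \frac{1}{\left(-5625\right) \frac{1}{2553} - \left(45 - \frac{1}{-5832}\right)} = \frac{1}{- \frac{1875}{851} - \frac{262441}{5832}} = \frac{1}{- \frac{234272291}{4963032}} = - \frac{4963032}{234272291}$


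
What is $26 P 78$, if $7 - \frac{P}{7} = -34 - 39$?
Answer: $1135680$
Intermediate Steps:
$P = 560$ ($P = 49 - 7 \left(-34 - 39\right) = 49 - -511 = 49 + 511 = 560$)
$26 P 78 = 26 \cdot 560 \cdot 78 = 14560 \cdot 78 = 1135680$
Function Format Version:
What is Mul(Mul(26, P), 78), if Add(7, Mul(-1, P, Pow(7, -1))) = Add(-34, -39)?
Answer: 1135680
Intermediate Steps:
P = 560 (P = Add(49, Mul(-7, Add(-34, -39))) = Add(49, Mul(-7, -73)) = Add(49, 511) = 560)
Mul(Mul(26, P), 78) = Mul(Mul(26, 560), 78) = Mul(14560, 78) = 1135680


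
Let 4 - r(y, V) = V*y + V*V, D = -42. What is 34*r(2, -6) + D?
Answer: -722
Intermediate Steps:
r(y, V) = 4 - V² - V*y (r(y, V) = 4 - (V*y + V*V) = 4 - (V*y + V²) = 4 - (V² + V*y) = 4 + (-V² - V*y) = 4 - V² - V*y)
34*r(2, -6) + D = 34*(4 - 1*(-6)² - 1*(-6)*2) - 42 = 34*(4 - 1*36 + 12) - 42 = 34*(4 - 36 + 12) - 42 = 34*(-20) - 42 = -680 - 42 = -722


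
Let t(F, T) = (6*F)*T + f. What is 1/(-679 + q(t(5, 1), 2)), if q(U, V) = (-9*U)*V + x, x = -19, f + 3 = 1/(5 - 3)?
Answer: -1/1193 ≈ -0.00083822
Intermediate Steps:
f = -5/2 (f = -3 + 1/(5 - 3) = -3 + 1/2 = -3 + ½ = -5/2 ≈ -2.5000)
t(F, T) = -5/2 + 6*F*T (t(F, T) = (6*F)*T - 5/2 = 6*F*T - 5/2 = -5/2 + 6*F*T)
q(U, V) = -19 - 9*U*V (q(U, V) = (-9*U)*V - 19 = -9*U*V - 19 = -19 - 9*U*V)
1/(-679 + q(t(5, 1), 2)) = 1/(-679 + (-19 - 9*(-5/2 + 6*5*1)*2)) = 1/(-679 + (-19 - 9*(-5/2 + 30)*2)) = 1/(-679 + (-19 - 9*55/2*2)) = 1/(-679 + (-19 - 495)) = 1/(-679 - 514) = 1/(-1193) = -1/1193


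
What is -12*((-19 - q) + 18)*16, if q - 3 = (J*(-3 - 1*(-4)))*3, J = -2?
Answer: -384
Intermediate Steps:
q = -3 (q = 3 - 2*(-3 - 1*(-4))*3 = 3 - 2*(-3 + 4)*3 = 3 - 2*1*3 = 3 - 2*3 = 3 - 6 = -3)
-12*((-19 - q) + 18)*16 = -12*((-19 - 1*(-3)) + 18)*16 = -12*((-19 + 3) + 18)*16 = -12*(-16 + 18)*16 = -24*16 = -12*32 = -384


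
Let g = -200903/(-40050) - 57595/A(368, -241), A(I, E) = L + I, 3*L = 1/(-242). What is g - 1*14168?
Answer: -153219118189499/10700038350 ≈ -14320.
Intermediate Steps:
L = -1/726 (L = (⅓)/(-242) = (⅓)*(-1/242) = -1/726 ≈ -0.0013774)
A(I, E) = -1/726 + I
g = -1620974846699/10700038350 (g = -200903/(-40050) - 57595/(-1/726 + 368) = -200903*(-1/40050) - 57595/267167/726 = 200903/40050 - 57595*726/267167 = 200903/40050 - 41813970/267167 = -1620974846699/10700038350 ≈ -151.49)
g - 1*14168 = -1620974846699/10700038350 - 1*14168 = -1620974846699/10700038350 - 14168 = -153219118189499/10700038350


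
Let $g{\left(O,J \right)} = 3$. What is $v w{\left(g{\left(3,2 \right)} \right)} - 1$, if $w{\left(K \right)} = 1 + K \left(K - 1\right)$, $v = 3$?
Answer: $20$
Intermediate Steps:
$w{\left(K \right)} = 1 + K \left(-1 + K\right)$
$v w{\left(g{\left(3,2 \right)} \right)} - 1 = 3 \left(1 + 3^{2} - 3\right) - 1 = 3 \left(1 + 9 - 3\right) - 1 = 3 \cdot 7 - 1 = 21 - 1 = 20$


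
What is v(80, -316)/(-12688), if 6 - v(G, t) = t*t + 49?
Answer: 99899/12688 ≈ 7.8735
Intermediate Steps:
v(G, t) = -43 - t² (v(G, t) = 6 - (t*t + 49) = 6 - (t² + 49) = 6 - (49 + t²) = 6 + (-49 - t²) = -43 - t²)
v(80, -316)/(-12688) = (-43 - 1*(-316)²)/(-12688) = (-43 - 1*99856)*(-1/12688) = (-43 - 99856)*(-1/12688) = -99899*(-1/12688) = 99899/12688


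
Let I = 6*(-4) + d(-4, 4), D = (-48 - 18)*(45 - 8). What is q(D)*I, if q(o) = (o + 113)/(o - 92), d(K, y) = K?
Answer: -4658/181 ≈ -25.735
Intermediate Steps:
D = -2442 (D = -66*37 = -2442)
q(o) = (113 + o)/(-92 + o)
I = -28 (I = 6*(-4) - 4 = -24 - 4 = -28)
q(D)*I = ((113 - 2442)/(-92 - 2442))*(-28) = (-2329/(-2534))*(-28) = -1/2534*(-2329)*(-28) = (2329/2534)*(-28) = -4658/181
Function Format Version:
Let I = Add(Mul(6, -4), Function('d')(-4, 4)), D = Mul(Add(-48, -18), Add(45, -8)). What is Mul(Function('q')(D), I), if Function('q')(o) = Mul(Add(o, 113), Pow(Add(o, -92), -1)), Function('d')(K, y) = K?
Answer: Rational(-4658, 181) ≈ -25.735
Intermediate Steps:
D = -2442 (D = Mul(-66, 37) = -2442)
Function('q')(o) = Mul(Pow(Add(-92, o), -1), Add(113, o)) (Function('q')(o) = Mul(Add(113, o), Pow(Add(-92, o), -1)) = Mul(Pow(Add(-92, o), -1), Add(113, o)))
I = -28 (I = Add(Mul(6, -4), -4) = Add(-24, -4) = -28)
Mul(Function('q')(D), I) = Mul(Mul(Pow(Add(-92, -2442), -1), Add(113, -2442)), -28) = Mul(Mul(Pow(-2534, -1), -2329), -28) = Mul(Mul(Rational(-1, 2534), -2329), -28) = Mul(Rational(2329, 2534), -28) = Rational(-4658, 181)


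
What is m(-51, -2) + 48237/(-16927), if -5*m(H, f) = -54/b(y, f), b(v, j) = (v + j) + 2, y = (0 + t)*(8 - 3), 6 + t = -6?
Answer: -2564193/846350 ≈ -3.0297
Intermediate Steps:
t = -12 (t = -6 - 6 = -12)
y = -60 (y = (0 - 12)*(8 - 3) = -12*5 = -60)
b(v, j) = 2 + j + v (b(v, j) = (j + v) + 2 = 2 + j + v)
m(H, f) = 54/(5*(-58 + f)) (m(H, f) = -(-54)/(5*(2 + f - 60)) = -(-54)/(5*(-58 + f)) = 54/(5*(-58 + f)))
m(-51, -2) + 48237/(-16927) = 54/(5*(-58 - 2)) + 48237/(-16927) = (54/5)/(-60) + 48237*(-1/16927) = (54/5)*(-1/60) - 48237/16927 = -9/50 - 48237/16927 = -2564193/846350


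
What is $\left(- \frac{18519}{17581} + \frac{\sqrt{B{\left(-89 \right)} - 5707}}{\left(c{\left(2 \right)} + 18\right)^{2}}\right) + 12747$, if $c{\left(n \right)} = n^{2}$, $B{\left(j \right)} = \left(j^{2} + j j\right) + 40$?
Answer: $\frac{224086488}{17581} + \frac{5 \sqrt{407}}{484} \approx 12746.0$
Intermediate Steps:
$B{\left(j \right)} = 40 + 2 j^{2}$ ($B{\left(j \right)} = \left(j^{2} + j^{2}\right) + 40 = 2 j^{2} + 40 = 40 + 2 j^{2}$)
$\left(- \frac{18519}{17581} + \frac{\sqrt{B{\left(-89 \right)} - 5707}}{\left(c{\left(2 \right)} + 18\right)^{2}}\right) + 12747 = \left(- \frac{18519}{17581} + \frac{\sqrt{\left(40 + 2 \left(-89\right)^{2}\right) - 5707}}{\left(2^{2} + 18\right)^{2}}\right) + 12747 = \left(\left(-18519\right) \frac{1}{17581} + \frac{\sqrt{\left(40 + 2 \cdot 7921\right) - 5707}}{\left(4 + 18\right)^{2}}\right) + 12747 = \left(- \frac{18519}{17581} + \frac{\sqrt{\left(40 + 15842\right) - 5707}}{22^{2}}\right) + 12747 = \left(- \frac{18519}{17581} + \frac{\sqrt{15882 - 5707}}{484}\right) + 12747 = \left(- \frac{18519}{17581} + \sqrt{10175} \cdot \frac{1}{484}\right) + 12747 = \left(- \frac{18519}{17581} + 5 \sqrt{407} \cdot \frac{1}{484}\right) + 12747 = \left(- \frac{18519}{17581} + \frac{5 \sqrt{407}}{484}\right) + 12747 = \frac{224086488}{17581} + \frac{5 \sqrt{407}}{484}$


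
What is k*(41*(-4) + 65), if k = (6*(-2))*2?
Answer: 2376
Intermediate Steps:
k = -24 (k = -12*2 = -24)
k*(41*(-4) + 65) = -24*(41*(-4) + 65) = -24*(-164 + 65) = -24*(-99) = 2376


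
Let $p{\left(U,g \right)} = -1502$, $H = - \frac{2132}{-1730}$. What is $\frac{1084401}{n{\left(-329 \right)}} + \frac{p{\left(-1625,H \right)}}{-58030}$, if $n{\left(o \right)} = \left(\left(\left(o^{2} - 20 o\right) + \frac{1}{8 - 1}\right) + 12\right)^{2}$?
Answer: $\frac{54088587767551}{2083102536751040} \approx 0.025965$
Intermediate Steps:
$H = \frac{1066}{865}$ ($H = \left(-2132\right) \left(- \frac{1}{1730}\right) = \frac{1066}{865} \approx 1.2324$)
$n{\left(o \right)} = \left(\frac{85}{7} + o^{2} - 20 o\right)^{2}$ ($n{\left(o \right)} = \left(\left(\left(o^{2} - 20 o\right) + \frac{1}{7}\right) + 12\right)^{2} = \left(\left(\frac{1}{7} + o^{2} - 20 o\right) + 12\right)^{2} = \left(\frac{85}{7} + o^{2} - 20 o\right)^{2}$)
$\frac{1084401}{n{\left(-329 \right)}} + \frac{p{\left(-1625,H \right)}}{-58030} = \frac{1084401}{\frac{1}{49} \left(85 - -46060 + 7 \left(-329\right)^{2}\right)^{2}} - \frac{1502}{-58030} = \frac{1084401}{\frac{1}{49} \left(85 + 46060 + 7 \cdot 108241\right)^{2}} - - \frac{751}{29015} = \frac{1084401}{\frac{1}{49} \left(85 + 46060 + 757687\right)^{2}} + \frac{751}{29015} = \frac{1084401}{\frac{1}{49} \cdot 803832^{2}} + \frac{751}{29015} = \frac{1084401}{\frac{1}{49} \cdot 646145884224} + \frac{751}{29015} = \frac{1084401}{\frac{646145884224}{49}} + \frac{751}{29015} = 1084401 \cdot \frac{49}{646145884224} + \frac{751}{29015} = \frac{5903961}{71793987136} + \frac{751}{29015} = \frac{54088587767551}{2083102536751040}$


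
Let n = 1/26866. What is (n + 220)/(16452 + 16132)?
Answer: 5910521/875401744 ≈ 0.0067518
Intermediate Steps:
n = 1/26866 ≈ 3.7222e-5
(n + 220)/(16452 + 16132) = (1/26866 + 220)/(16452 + 16132) = (5910521/26866)/32584 = (5910521/26866)*(1/32584) = 5910521/875401744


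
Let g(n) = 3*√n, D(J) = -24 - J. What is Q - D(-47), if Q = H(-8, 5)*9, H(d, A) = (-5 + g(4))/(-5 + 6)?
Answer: -14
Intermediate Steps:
H(d, A) = 1 (H(d, A) = (-5 + 3*√4)/(-5 + 6) = (-5 + 3*2)/1 = (-5 + 6)*1 = 1*1 = 1)
Q = 9 (Q = 1*9 = 9)
Q - D(-47) = 9 - (-24 - 1*(-47)) = 9 - (-24 + 47) = 9 - 1*23 = 9 - 23 = -14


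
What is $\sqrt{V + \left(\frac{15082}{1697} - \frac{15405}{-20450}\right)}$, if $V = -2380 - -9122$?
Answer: $\frac{3 \sqrt{36139082034388090}}{6940730} \approx 82.168$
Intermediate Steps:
$V = 6742$ ($V = -2380 + 9122 = 6742$)
$\sqrt{V + \left(\frac{15082}{1697} - \frac{15405}{-20450}\right)} = \sqrt{6742 + \left(\frac{15082}{1697} - \frac{15405}{-20450}\right)} = \sqrt{6742 + \left(15082 \cdot \frac{1}{1697} - - \frac{3081}{4090}\right)} = \sqrt{6742 + \left(\frac{15082}{1697} + \frac{3081}{4090}\right)} = \sqrt{6742 + \frac{66913837}{6940730}} = \sqrt{\frac{46861315497}{6940730}} = \frac{3 \sqrt{36139082034388090}}{6940730}$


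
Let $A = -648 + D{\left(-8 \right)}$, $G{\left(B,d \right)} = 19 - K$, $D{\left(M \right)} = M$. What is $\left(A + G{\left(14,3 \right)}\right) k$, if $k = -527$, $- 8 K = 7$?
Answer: $\frac{2681903}{8} \approx 3.3524 \cdot 10^{5}$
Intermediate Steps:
$K = - \frac{7}{8}$ ($K = \left(- \frac{1}{8}\right) 7 = - \frac{7}{8} \approx -0.875$)
$G{\left(B,d \right)} = \frac{159}{8}$ ($G{\left(B,d \right)} = 19 - - \frac{7}{8} = 19 + \frac{7}{8} = \frac{159}{8}$)
$A = -656$ ($A = -648 - 8 = -656$)
$\left(A + G{\left(14,3 \right)}\right) k = \left(-656 + \frac{159}{8}\right) \left(-527\right) = \left(- \frac{5089}{8}\right) \left(-527\right) = \frac{2681903}{8}$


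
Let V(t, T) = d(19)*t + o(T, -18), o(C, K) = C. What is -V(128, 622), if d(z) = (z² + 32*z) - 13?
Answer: -122990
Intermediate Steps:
d(z) = -13 + z² + 32*z
V(t, T) = T + 956*t (V(t, T) = (-13 + 19² + 32*19)*t + T = (-13 + 361 + 608)*t + T = 956*t + T = T + 956*t)
-V(128, 622) = -(622 + 956*128) = -(622 + 122368) = -1*122990 = -122990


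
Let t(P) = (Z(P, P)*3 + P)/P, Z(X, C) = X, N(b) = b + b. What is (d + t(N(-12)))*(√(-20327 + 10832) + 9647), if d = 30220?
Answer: 291570928 + 90672*I*√1055 ≈ 2.9157e+8 + 2.9451e+6*I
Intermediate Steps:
N(b) = 2*b
t(P) = 4 (t(P) = (P*3 + P)/P = (3*P + P)/P = (4*P)/P = 4)
(d + t(N(-12)))*(√(-20327 + 10832) + 9647) = (30220 + 4)*(√(-20327 + 10832) + 9647) = 30224*(√(-9495) + 9647) = 30224*(3*I*√1055 + 9647) = 30224*(9647 + 3*I*√1055) = 291570928 + 90672*I*√1055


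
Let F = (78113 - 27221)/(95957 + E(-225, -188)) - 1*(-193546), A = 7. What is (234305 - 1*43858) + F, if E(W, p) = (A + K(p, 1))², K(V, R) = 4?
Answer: 6148888391/16013 ≈ 3.8399e+5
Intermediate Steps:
E(W, p) = 121 (E(W, p) = (7 + 4)² = 11² = 121)
F = 3099260580/16013 (F = (78113 - 27221)/(95957 + 121) - 1*(-193546) = 50892/96078 + 193546 = 50892*(1/96078) + 193546 = 8482/16013 + 193546 = 3099260580/16013 ≈ 1.9355e+5)
(234305 - 1*43858) + F = (234305 - 1*43858) + 3099260580/16013 = (234305 - 43858) + 3099260580/16013 = 190447 + 3099260580/16013 = 6148888391/16013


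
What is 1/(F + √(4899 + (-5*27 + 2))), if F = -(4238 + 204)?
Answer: -2221/9863299 - √4766/19726598 ≈ -0.00022868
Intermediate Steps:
F = -4442 (F = -1*4442 = -4442)
1/(F + √(4899 + (-5*27 + 2))) = 1/(-4442 + √(4899 + (-5*27 + 2))) = 1/(-4442 + √(4899 + (-135 + 2))) = 1/(-4442 + √(4899 - 133)) = 1/(-4442 + √4766)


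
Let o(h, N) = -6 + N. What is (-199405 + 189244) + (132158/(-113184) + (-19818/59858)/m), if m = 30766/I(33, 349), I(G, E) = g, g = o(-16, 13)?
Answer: -264773579590516985/26054832693744 ≈ -10162.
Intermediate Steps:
g = 7 (g = -6 + 13 = 7)
I(G, E) = 7
m = 30766/7 ≈ 4395.1
(-199405 + 189244) + (132158/(-113184) + (-19818/59858)/m) = (-199405 + 189244) + (132158/(-113184) + (-19818/59858)/(30766/7)) = -10161 + (132158*(-1/113184) - 19818*1/59858*(7/30766)) = -10161 + (-66079/56592 - 9909/29929*7/30766) = -10161 + (-66079/56592 - 69363/920795614) = -10161 - 30424589384201/26054832693744 = -264773579590516985/26054832693744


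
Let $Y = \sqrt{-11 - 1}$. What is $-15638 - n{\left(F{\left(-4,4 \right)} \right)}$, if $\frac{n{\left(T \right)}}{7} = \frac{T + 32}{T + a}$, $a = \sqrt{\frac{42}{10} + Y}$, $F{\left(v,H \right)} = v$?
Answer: $-15638 + \frac{196}{4 - \frac{\sqrt{105 + 50 i \sqrt{3}}}{5}} \approx -15547.0 + 39.877 i$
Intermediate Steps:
$Y = 2 i \sqrt{3}$ ($Y = \sqrt{-12} = 2 i \sqrt{3} \approx 3.4641 i$)
$a = \sqrt{\frac{21}{5} + 2 i \sqrt{3}}$ ($a = \sqrt{\frac{42}{10} + 2 i \sqrt{3}} = \sqrt{42 \cdot \frac{1}{10} + 2 i \sqrt{3}} = \sqrt{\frac{21}{5} + 2 i \sqrt{3}} \approx 2.1959 + 0.78875 i$)
$n{\left(T \right)} = \frac{7 \left(32 + T\right)}{T + \frac{\sqrt{105 + 50 i \sqrt{3}}}{5}}$ ($n{\left(T \right)} = 7 \frac{T + 32}{T + \frac{\sqrt{105 + 50 i \sqrt{3}}}{5}} = 7 \frac{32 + T}{T + \frac{\sqrt{105 + 50 i \sqrt{3}}}{5}} = \frac{7 \left(32 + T\right)}{T + \frac{\sqrt{105 + 50 i \sqrt{3}}}{5}}$)
$-15638 - n{\left(F{\left(-4,4 \right)} \right)} = -15638 - \frac{35 \left(32 - 4\right)}{5 \left(-4\right) + \sqrt{5} \sqrt{21 + 10 i \sqrt{3}}} = -15638 - 35 \frac{1}{-20 + \sqrt{5} \sqrt{21 + 10 i \sqrt{3}}} \cdot 28 = -15638 - \frac{980}{-20 + \sqrt{5} \sqrt{21 + 10 i \sqrt{3}}}$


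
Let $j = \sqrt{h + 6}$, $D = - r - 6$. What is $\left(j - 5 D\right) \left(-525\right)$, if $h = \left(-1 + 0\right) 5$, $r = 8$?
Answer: $-37275$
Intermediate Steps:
$h = -5$ ($h = \left(-1\right) 5 = -5$)
$D = -14$ ($D = \left(-1\right) 8 - 6 = -8 - 6 = -14$)
$j = 1$ ($j = \sqrt{-5 + 6} = \sqrt{1} = 1$)
$\left(j - 5 D\right) \left(-525\right) = \left(1 - -70\right) \left(-525\right) = \left(1 + 70\right) \left(-525\right) = 71 \left(-525\right) = -37275$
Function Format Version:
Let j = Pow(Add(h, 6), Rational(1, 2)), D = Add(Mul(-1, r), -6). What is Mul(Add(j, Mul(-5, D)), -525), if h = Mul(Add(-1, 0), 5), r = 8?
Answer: -37275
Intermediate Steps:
h = -5 (h = Mul(-1, 5) = -5)
D = -14 (D = Add(Mul(-1, 8), -6) = Add(-8, -6) = -14)
j = 1 (j = Pow(Add(-5, 6), Rational(1, 2)) = Pow(1, Rational(1, 2)) = 1)
Mul(Add(j, Mul(-5, D)), -525) = Mul(Add(1, Mul(-5, -14)), -525) = Mul(Add(1, 70), -525) = Mul(71, -525) = -37275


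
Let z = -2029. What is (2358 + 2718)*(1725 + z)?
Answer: -1543104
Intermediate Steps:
(2358 + 2718)*(1725 + z) = (2358 + 2718)*(1725 - 2029) = 5076*(-304) = -1543104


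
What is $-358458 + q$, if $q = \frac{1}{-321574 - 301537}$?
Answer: $- \frac{223359122839}{623111} \approx -3.5846 \cdot 10^{5}$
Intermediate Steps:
$q = - \frac{1}{623111}$ ($q = \frac{1}{-623111} = - \frac{1}{623111} \approx -1.6049 \cdot 10^{-6}$)
$-358458 + q = -358458 - \frac{1}{623111} = - \frac{223359122839}{623111}$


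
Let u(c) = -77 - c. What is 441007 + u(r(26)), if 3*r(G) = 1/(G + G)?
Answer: 68785079/156 ≈ 4.4093e+5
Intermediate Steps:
r(G) = 1/(6*G) (r(G) = 1/(3*(G + G)) = 1/(3*((2*G))) = (1/(2*G))/3 = 1/(6*G))
441007 + u(r(26)) = 441007 + (-77 - 1/(6*26)) = 441007 + (-77 - 1*1/156) = 441007 + (-77 - 1/156) = 441007 - 12013/156 = 68785079/156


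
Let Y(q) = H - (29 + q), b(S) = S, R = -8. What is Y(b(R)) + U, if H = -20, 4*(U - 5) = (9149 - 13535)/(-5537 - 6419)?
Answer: -858639/23912 ≈ -35.908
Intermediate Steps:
U = 121753/23912 (U = 5 + ((9149 - 13535)/(-5537 - 6419))/4 = 5 + (-4386/(-11956))/4 = 5 + (-4386*(-1/11956))/4 = 5 + (¼)*(2193/5978) = 5 + 2193/23912 = 121753/23912 ≈ 5.0917)
Y(q) = -49 - q (Y(q) = -20 - (29 + q) = -20 + (-29 - q) = -49 - q)
Y(b(R)) + U = (-49 - 1*(-8)) + 121753/23912 = (-49 + 8) + 121753/23912 = -41 + 121753/23912 = -858639/23912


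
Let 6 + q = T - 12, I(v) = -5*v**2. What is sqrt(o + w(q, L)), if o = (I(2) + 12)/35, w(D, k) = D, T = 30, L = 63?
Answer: 2*sqrt(3605)/35 ≈ 3.4310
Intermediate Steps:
q = 12 (q = -6 + (30 - 12) = -6 + 18 = 12)
o = -8/35 (o = (-5*2**2 + 12)/35 = (-5*4 + 12)/35 = (-20 + 12)/35 = (1/35)*(-8) = -8/35 ≈ -0.22857)
sqrt(o + w(q, L)) = sqrt(-8/35 + 12) = sqrt(412/35) = 2*sqrt(3605)/35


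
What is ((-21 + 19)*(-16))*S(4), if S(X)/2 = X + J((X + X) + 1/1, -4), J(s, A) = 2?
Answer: 384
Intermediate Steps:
S(X) = 4 + 2*X (S(X) = 2*(X + 2) = 2*(2 + X) = 4 + 2*X)
((-21 + 19)*(-16))*S(4) = ((-21 + 19)*(-16))*(4 + 2*4) = (-2*(-16))*(4 + 8) = 32*12 = 384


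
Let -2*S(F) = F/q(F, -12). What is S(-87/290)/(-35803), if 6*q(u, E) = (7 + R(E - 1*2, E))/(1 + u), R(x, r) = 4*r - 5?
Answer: 63/164693800 ≈ 3.8253e-7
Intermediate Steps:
R(x, r) = -5 + 4*r
q(u, E) = (2 + 4*E)/(6*(1 + u)) (q(u, E) = ((7 + (-5 + 4*E))/(1 + u))/6 = ((2 + 4*E)/(1 + u))/6 = (2 + 4*E)/(6*(1 + u)))
S(F) = -F*(-3/23 - 3*F/23)/2 (S(F) = -F/(2*((1 + 2*(-12))/(3*(1 + F)))) = -F/(2*((1 - 24)/(3*(1 + F)))) = -F/(2*((1/3)*(-23)/(1 + F))) = -F/(2*((-23/(3*(1 + F))))) = -F*(-3/23 - 3*F/23)/2)
S(-87/290)/(-35803) = (3*(-87/290)*(1 - 87/290)/46)/(-35803) = (3*(-87*1/290)*(1 - 87*1/290)/46)*(-1/35803) = ((3/46)*(-3/10)*(1 - 3/10))*(-1/35803) = ((3/46)*(-3/10)*(7/10))*(-1/35803) = -63/4600*(-1/35803) = 63/164693800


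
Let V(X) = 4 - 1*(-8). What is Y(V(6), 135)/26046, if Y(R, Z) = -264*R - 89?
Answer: -3257/26046 ≈ -0.12505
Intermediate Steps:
V(X) = 12 (V(X) = 4 + 8 = 12)
Y(R, Z) = -89 - 264*R
Y(V(6), 135)/26046 = (-89 - 264*12)/26046 = (-89 - 3168)*(1/26046) = -3257*1/26046 = -3257/26046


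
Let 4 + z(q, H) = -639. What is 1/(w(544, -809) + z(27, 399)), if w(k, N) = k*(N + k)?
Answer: -1/144803 ≈ -6.9059e-6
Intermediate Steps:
z(q, H) = -643 (z(q, H) = -4 - 639 = -643)
1/(w(544, -809) + z(27, 399)) = 1/(544*(-809 + 544) - 643) = 1/(544*(-265) - 643) = 1/(-144160 - 643) = 1/(-144803) = -1/144803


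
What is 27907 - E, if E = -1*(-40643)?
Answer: -12736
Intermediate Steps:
E = 40643
27907 - E = 27907 - 1*40643 = 27907 - 40643 = -12736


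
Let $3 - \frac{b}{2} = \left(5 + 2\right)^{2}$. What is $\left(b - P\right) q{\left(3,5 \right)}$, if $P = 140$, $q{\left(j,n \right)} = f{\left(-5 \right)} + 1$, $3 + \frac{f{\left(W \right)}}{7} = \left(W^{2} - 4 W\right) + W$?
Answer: $-60320$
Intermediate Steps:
$f{\left(W \right)} = -21 - 21 W + 7 W^{2}$ ($f{\left(W \right)} = -21 + 7 \left(\left(W^{2} - 4 W\right) + W\right) = -21 + 7 \left(W^{2} - 3 W\right) = -21 + \left(- 21 W + 7 W^{2}\right) = -21 - 21 W + 7 W^{2}$)
$q{\left(j,n \right)} = 260$ ($q{\left(j,n \right)} = \left(-21 - -105 + 7 \left(-5\right)^{2}\right) + 1 = \left(-21 + 105 + 7 \cdot 25\right) + 1 = \left(-21 + 105 + 175\right) + 1 = 259 + 1 = 260$)
$b = -92$ ($b = 6 - 2 \left(5 + 2\right)^{2} = 6 - 2 \cdot 7^{2} = 6 - 98 = -92$)
$\left(b - P\right) q{\left(3,5 \right)} = \left(-92 - 140\right) 260 = \left(-232\right) 260 = -60320$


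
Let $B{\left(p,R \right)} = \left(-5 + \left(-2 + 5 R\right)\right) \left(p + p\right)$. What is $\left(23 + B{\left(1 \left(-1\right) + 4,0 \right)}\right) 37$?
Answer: $-703$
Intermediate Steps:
$B{\left(p,R \right)} = 2 p \left(-7 + 5 R\right)$ ($B{\left(p,R \right)} = \left(-7 + 5 R\right) 2 p = 2 p \left(-7 + 5 R\right)$)
$\left(23 + B{\left(1 \left(-1\right) + 4,0 \right)}\right) 37 = \left(23 + 2 \left(1 \left(-1\right) + 4\right) \left(-7 + 5 \cdot 0\right)\right) 37 = \left(23 + 2 \left(-1 + 4\right) \left(-7 + 0\right)\right) 37 = \left(23 + 2 \cdot 3 \left(-7\right)\right) 37 = \left(23 - 42\right) 37 = \left(-19\right) 37 = -703$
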